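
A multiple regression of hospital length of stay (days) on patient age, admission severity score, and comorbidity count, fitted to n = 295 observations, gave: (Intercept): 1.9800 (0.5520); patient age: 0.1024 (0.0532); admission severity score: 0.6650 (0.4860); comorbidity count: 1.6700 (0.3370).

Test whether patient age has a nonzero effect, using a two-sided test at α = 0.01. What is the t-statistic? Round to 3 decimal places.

t = 1.925

Read off: b = 0.1024, SE = 0.0532 for patient age.
H₀: β₁ = 0 vs H₁: β₁ ≠ 0.
t = 0.1024 / 0.0532 = 1.925.
df = n − k − 1 = 295 − 3 − 1 = 291.
Two-sided p ≈ 0.0552, which is ≥ 0.01, so fail to reject H₀.
The data do not give significant evidence of an association between patient age and hospital length of stay, after adjusting for the other predictors.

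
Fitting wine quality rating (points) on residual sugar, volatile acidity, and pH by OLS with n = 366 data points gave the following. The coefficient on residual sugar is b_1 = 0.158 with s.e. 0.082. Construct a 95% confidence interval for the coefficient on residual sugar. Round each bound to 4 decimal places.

df = n − k − 1 = 366 − 3 − 1 = 362.
t* = t_{0.025, 362} = 1.966539.
Margin = t* × SE = 1.966539 × 0.082 = 0.161256.
CI: 0.158 ± 0.161256 → (-0.0033, 0.3193).
With 95% confidence, each one-unit increase in residual sugar is associated with a change of between -0.0033 and 0.3193 points in wine quality rating, holding the other predictors fixed.

(-0.0033, 0.3193)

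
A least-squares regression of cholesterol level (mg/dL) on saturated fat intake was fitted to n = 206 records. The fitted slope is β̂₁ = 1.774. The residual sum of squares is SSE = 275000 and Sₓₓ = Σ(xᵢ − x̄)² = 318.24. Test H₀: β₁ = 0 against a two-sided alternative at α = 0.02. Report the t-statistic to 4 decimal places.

t = 0.8619

MSE = SSE/(n − 2) = 275000/204 = 1348.04.
SE(β̂₁) = √(MSE/Sₓₓ) = √(1348.04/318.24) = 2.05814.
t = 1.774 / 2.05814 = 0.8619.
df = n − 2 = 204.
Two-sided p ≈ 0.3897, which is ≥ 0.02, so fail to reject H₀.
The data do not give significant evidence of an association between saturated fat intake and cholesterol level.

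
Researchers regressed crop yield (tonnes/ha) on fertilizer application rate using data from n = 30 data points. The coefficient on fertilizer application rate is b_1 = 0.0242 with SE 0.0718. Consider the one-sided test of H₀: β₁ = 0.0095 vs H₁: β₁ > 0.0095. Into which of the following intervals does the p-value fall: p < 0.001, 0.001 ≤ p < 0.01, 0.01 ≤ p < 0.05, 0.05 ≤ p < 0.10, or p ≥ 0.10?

t = (0.0242 − 0.0095) / 0.0718 = 0.205.
df = n − 2 = 30 − 2 = 28.
One-sided p = P(T_{28} > t) ≈ 0.4196.
So p ≥ 0.10.

p ≥ 0.10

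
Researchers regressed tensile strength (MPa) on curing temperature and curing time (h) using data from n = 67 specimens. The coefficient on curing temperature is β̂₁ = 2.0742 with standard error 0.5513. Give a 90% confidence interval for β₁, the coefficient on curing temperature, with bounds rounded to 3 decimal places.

df = n − k − 1 = 67 − 2 − 1 = 64.
t* = t_{0.05, 64} = 1.669013.
Margin = t* × SE = 1.669013 × 0.5513 = 0.92013.
CI: 2.0742 ± 0.92013 → (1.154, 2.994).
With 90% confidence, each one-unit increase in curing temperature is associated with a change of between 1.154 and 2.994 MPa in tensile strength, holding the other predictors fixed.

(1.154, 2.994)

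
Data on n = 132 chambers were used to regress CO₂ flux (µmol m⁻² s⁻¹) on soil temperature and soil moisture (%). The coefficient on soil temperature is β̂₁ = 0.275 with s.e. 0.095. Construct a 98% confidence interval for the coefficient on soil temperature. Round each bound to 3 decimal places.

(0.051, 0.499)

df = n − k − 1 = 132 − 2 − 1 = 129.
t* = t_{0.01, 129} = 2.355602.
Margin = t* × SE = 2.355602 × 0.095 = 0.22378.
CI: 0.275 ± 0.22378 → (0.051, 0.499).
With 98% confidence, each one-unit increase in soil temperature is associated with a change of between 0.051 and 0.499 µmol m⁻² s⁻¹ in CO₂ flux, holding the other predictors fixed.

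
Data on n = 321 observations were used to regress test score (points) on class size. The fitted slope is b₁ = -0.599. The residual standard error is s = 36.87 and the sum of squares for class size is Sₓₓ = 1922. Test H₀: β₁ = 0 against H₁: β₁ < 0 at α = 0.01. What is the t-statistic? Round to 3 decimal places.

t = -0.712

SE(b₁) = s/√Sₓₓ = 36.87/√1922 = 0.841001.
t = -0.599 / 0.841001 = -0.712.
df = n − 2 = 319.
One-sided p ≈ 0.2384, which is ≥ 0.01, so fail to reject H₀.
The data do not give significant evidence that the true slope on class size is negative.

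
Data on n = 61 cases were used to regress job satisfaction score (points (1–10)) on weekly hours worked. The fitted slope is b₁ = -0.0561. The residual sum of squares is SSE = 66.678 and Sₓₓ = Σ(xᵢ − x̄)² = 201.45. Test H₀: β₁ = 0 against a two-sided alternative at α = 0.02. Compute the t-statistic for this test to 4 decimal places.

t = -0.7490

MSE = SSE/(n − 2) = 66.678/59 = 1.13014.
SE(b₁) = √(MSE/Sₓₓ) = √(1.13014/201.45) = 0.0749.
t = -0.0561 / 0.0749 = -0.7490.
df = n − 2 = 59.
Two-sided p ≈ 0.4568, which is ≥ 0.02, so fail to reject H₀.
The data do not give significant evidence of an association between weekly hours worked and job satisfaction score.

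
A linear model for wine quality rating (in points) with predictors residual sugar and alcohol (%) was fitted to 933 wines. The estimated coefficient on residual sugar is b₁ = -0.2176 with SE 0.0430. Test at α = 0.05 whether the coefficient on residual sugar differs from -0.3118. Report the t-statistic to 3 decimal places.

H₀: β₁ = -0.3118 vs H₁: β₁ ≠ -0.3118.
t = (b₁ − β₁⁰)/SE = (-0.2176 − (-0.3118)) / 0.0430 = 2.191.
df = n − k − 1 = 933 − 2 − 1 = 930.
Two-sided p ≈ 0.0287, which is < 0.05, so reject H₀.
There is evidence that the true slope on residual sugar differs from -0.3118 points per unit, holding the other predictors fixed.

t = 2.191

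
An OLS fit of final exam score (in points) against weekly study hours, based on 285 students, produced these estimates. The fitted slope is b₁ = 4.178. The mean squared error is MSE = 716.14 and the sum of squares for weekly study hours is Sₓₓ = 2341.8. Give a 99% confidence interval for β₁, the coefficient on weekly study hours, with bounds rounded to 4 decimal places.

(2.7439, 5.6121)

SE(b₁) = √(MSE/Sₓₓ) = √(716.14/2341.8) = 0.552999.
df = n − 2 = 283.
t* = t_{0.005, 283} = 2.593313.
Margin = t* × SE = 2.593313 × 0.552999 = 1.434099.
CI: 4.178 ± 1.434099 → (2.7439, 5.6121).
With 99% confidence, each one-unit increase in weekly study hours is associated with a change of between 2.7439 and 5.6121 points in final exam score.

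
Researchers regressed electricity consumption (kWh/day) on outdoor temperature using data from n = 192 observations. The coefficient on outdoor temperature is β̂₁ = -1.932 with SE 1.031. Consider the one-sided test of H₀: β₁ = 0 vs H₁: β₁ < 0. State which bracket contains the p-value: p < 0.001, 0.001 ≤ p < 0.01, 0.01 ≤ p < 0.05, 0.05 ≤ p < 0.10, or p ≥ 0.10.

t = -1.932 / 1.031 = -1.874.
df = n − 2 = 192 − 2 = 190.
One-sided p = P(T_{190} < t) ≈ 0.0312.
So 0.01 ≤ p < 0.05.

0.01 ≤ p < 0.05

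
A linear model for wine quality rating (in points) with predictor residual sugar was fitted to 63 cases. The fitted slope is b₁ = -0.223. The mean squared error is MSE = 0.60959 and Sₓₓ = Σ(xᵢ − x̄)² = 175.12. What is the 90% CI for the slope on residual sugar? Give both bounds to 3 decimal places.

(-0.322, -0.124)

SE(b₁) = √(MSE/Sₓₓ) = √(0.60959/175.12) = 0.0589999.
df = n − 2 = 61.
t* = t_{0.05, 61} = 1.670219.
Margin = t* × SE = 1.670219 × 0.0589999 = 0.09854.
CI: -0.223 ± 0.09854 → (-0.322, -0.124).
With 90% confidence, each one-unit increase in residual sugar is associated with a change of between -0.322 and -0.124 points in wine quality rating.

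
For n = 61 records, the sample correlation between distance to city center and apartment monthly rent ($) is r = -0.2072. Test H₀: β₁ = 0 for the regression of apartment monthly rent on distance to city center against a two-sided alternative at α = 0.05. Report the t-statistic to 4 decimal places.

t = r·√(n − 2)/√(1 − r²) = -0.2072·√59/√0.957068 = -1.6268.
df = n − 2 = 59.
Two-sided p ≈ 0.1091, which is ≥ 0.05, so fail to reject H₀.
The data do not give significant evidence of a linear association between distance to city center and apartment monthly rent.

t = -1.6268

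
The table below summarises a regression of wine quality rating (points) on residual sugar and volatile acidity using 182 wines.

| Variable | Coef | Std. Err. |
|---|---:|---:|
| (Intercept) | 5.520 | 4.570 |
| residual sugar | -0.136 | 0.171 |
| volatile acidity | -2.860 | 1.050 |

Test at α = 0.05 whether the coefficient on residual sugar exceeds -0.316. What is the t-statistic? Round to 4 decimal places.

Read off: b = -0.136, SE = 0.171 for residual sugar.
H₀: β₁ = -0.316 vs H₁: β₁ > -0.316.
t = (-0.136 − (-0.316)) / 0.171 = 1.0526.
df = n − k − 1 = 182 − 2 − 1 = 179.
One-sided p ≈ 0.1470, which is ≥ 0.05, so fail to reject H₀.
The data do not give significant evidence that the true slope on residual sugar exceeds -0.316 points per unit, holding the other predictors fixed.

t = 1.0526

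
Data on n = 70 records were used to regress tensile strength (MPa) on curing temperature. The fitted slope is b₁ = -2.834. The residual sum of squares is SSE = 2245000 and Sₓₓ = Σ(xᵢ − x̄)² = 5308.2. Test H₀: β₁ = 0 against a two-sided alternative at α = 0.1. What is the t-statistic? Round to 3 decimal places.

t = -1.136

MSE = SSE/(n − 2) = 2245000/68 = 33014.7.
SE(b₁) = √(MSE/Sₓₓ) = √(33014.7/5308.2) = 2.49391.
t = -2.834 / 2.49391 = -1.136.
df = n − 2 = 68.
Two-sided p ≈ 0.2598, which is ≥ 0.1, so fail to reject H₀.
The data do not give significant evidence of an association between curing temperature and tensile strength.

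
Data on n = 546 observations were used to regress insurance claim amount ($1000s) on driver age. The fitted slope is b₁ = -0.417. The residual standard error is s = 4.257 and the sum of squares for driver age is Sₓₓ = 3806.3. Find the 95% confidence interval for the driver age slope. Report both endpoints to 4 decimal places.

(-0.5525, -0.2815)

SE(b₁) = s/√Sₓₓ = 4.257/√3806.3 = 0.0690005.
df = n − 2 = 544.
t* = t_{0.025, 544} = 1.964334.
Margin = t* × SE = 1.964334 × 0.0690005 = 0.135540.
CI: -0.417 ± 0.135540 → (-0.5525, -0.2815).
With 95% confidence, each one-unit increase in driver age is associated with a change of between -0.5525 and -0.2815 $1000s in insurance claim amount.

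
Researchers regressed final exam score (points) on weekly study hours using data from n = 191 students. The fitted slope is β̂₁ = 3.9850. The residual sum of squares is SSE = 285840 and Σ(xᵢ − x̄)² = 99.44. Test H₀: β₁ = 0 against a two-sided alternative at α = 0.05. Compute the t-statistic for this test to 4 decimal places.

t = 1.0218

MSE = SSE/(n − 2) = 285840/189 = 1512.38.
SE(β̂₁) = √(MSE/Sₓₓ) = √(1512.38/99.44) = 3.89987.
t = 3.9850 / 3.89987 = 1.0218.
df = n − 2 = 189.
Two-sided p ≈ 0.3082, which is ≥ 0.05, so fail to reject H₀.
The data do not give significant evidence of an association between weekly study hours and final exam score.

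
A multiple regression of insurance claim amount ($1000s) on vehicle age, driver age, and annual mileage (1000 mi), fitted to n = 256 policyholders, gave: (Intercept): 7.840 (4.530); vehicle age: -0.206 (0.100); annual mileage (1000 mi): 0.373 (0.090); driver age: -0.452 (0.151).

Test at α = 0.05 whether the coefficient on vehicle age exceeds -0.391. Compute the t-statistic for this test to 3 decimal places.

t = 1.850

Read off: b = -0.206, SE = 0.100 for vehicle age.
H₀: β₁ = -0.391 vs H₁: β₁ > -0.391.
t = (-0.206 − (-0.391)) / 0.100 = 1.850.
df = n − k − 1 = 256 − 3 − 1 = 252.
One-sided p ≈ 0.0327, which is < 0.05, so reject H₀.
There is evidence that the true slope on vehicle age exceeds -0.391 $1000s per unit, holding the other predictors fixed.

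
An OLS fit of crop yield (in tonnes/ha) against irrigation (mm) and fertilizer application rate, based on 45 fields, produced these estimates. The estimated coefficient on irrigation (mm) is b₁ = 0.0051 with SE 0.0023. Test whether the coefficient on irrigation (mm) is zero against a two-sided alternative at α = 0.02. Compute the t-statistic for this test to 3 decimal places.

t = 2.217

H₀: β₁ = 0 vs H₁: β₁ ≠ 0.
t = (b₁ − β₁⁰)/SE = 0.0051 / 0.0023 = 2.217.
df = n − k − 1 = 45 − 2 − 1 = 42.
Two-sided p ≈ 0.0321, which is ≥ 0.02, so fail to reject H₀.
The data do not give significant evidence of an association between irrigation (mm) and crop yield, after adjusting for the other predictors.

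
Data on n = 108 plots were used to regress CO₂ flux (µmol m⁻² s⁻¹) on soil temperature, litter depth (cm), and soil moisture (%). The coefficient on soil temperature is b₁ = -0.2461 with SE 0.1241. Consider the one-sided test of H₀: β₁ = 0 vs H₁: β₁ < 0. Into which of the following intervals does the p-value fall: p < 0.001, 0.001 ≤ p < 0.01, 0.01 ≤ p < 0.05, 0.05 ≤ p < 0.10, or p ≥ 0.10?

0.01 ≤ p < 0.05

t = -0.2461 / 0.1241 = -1.983.
df = n − k − 1 = 108 − 3 − 1 = 104.
One-sided p = P(T_{104} < t) ≈ 0.0250.
So 0.01 ≤ p < 0.05.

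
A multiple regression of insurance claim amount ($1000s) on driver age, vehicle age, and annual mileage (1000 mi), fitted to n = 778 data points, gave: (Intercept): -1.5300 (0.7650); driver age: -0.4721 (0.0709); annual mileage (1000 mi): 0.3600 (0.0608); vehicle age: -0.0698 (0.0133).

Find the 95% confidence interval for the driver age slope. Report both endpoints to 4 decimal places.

(-0.6113, -0.3329)

Read off: b = -0.4721, SE = 0.0709 for driver age.
df = n − k − 1 = 778 − 3 − 1 = 774.
t* = t_{0.025, 774} = 1.963034.
Margin = t* × SE = 1.963034 × 0.0709 = 0.139179.
CI: -0.4721 ± 0.139179 → (-0.6113, -0.3329).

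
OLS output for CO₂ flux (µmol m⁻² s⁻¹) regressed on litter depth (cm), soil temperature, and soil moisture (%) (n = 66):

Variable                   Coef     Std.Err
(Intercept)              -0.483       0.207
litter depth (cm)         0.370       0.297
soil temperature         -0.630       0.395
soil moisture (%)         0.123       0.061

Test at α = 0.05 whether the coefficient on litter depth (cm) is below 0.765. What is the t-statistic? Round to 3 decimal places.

t = -1.330

Read off: b = 0.370, SE = 0.297 for litter depth (cm).
H₀: β₁ = 0.765 vs H₁: β₁ < 0.765.
t = (0.370 − 0.765) / 0.297 = -1.330.
df = n − k − 1 = 66 − 3 − 1 = 62.
One-sided p ≈ 0.0942, which is ≥ 0.05, so fail to reject H₀.
The data do not give significant evidence that the true slope on litter depth (cm) is below 0.765 µmol m⁻² s⁻¹ per unit, holding the other predictors fixed.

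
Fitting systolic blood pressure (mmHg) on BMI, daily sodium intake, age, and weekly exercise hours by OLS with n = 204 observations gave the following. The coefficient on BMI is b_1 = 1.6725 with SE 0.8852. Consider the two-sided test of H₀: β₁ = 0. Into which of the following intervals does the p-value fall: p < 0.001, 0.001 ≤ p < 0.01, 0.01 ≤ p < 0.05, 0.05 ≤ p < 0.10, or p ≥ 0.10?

0.05 ≤ p < 0.10

t = 1.6725 / 0.8852 = 1.889.
df = n − k − 1 = 204 − 4 − 1 = 199.
Two-sided p = 2·P(T_{199} > |t|) ≈ 0.0603.
So 0.05 ≤ p < 0.10.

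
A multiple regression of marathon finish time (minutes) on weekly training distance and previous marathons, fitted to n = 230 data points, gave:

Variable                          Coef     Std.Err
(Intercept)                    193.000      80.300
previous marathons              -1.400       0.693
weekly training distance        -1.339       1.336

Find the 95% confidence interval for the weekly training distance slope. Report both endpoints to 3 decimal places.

Read off: b = -1.339, SE = 1.336 for weekly training distance.
df = n − k − 1 = 230 − 2 − 1 = 227.
t* = t_{0.025, 227} = 1.97047.
Margin = t* × SE = 1.97047 × 1.336 = 2.63255.
CI: -1.339 ± 2.63255 → (-3.972, 1.294).

(-3.972, 1.294)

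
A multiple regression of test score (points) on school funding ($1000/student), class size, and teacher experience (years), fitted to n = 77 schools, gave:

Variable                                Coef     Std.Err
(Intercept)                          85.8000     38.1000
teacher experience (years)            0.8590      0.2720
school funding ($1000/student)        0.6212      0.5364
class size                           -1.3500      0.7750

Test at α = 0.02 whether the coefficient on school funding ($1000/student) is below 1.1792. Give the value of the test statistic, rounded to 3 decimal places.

Read off: b = 0.6212, SE = 0.5364 for school funding ($1000/student).
H₀: β₁ = 1.1792 vs H₁: β₁ < 1.1792.
t = (0.6212 − 1.1792) / 0.5364 = -1.040.
df = n − k − 1 = 77 − 3 − 1 = 73.
One-sided p ≈ 0.1508, which is ≥ 0.02, so fail to reject H₀.
The data do not give significant evidence that the true slope on school funding ($1000/student) is below 1.1792 points per unit, holding the other predictors fixed.

t = -1.040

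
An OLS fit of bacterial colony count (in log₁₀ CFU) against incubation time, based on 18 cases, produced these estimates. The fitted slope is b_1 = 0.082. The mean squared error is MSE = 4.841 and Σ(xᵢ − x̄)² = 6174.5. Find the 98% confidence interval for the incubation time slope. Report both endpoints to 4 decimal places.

(0.0097, 0.1543)

SE(b_1) = √(MSE/Sₓₓ) = √(4.841/6174.5) = 0.0280006.
df = n − 2 = 16.
t* = t_{0.01, 16} = 2.583487.
Margin = t* × SE = 2.583487 × 0.0280006 = 0.072339.
CI: 0.082 ± 0.072339 → (0.0097, 0.1543).
With 98% confidence, each one-unit increase in incubation time is associated with a change of between 0.0097 and 0.1543 log₁₀ CFU in bacterial colony count.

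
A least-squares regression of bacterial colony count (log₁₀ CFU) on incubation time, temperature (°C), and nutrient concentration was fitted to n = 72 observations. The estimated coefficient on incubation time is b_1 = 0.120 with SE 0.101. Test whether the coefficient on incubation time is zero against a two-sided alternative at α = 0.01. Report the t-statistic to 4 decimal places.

H₀: β₁ = 0 vs H₁: β₁ ≠ 0.
t = (b_1 − β₁⁰)/SE = 0.120 / 0.101 = 1.1881.
df = n − k − 1 = 72 − 3 − 1 = 68.
Two-sided p ≈ 0.2389, which is ≥ 0.01, so fail to reject H₀.
The data do not give significant evidence of an association between incubation time and bacterial colony count, after adjusting for the other predictors.

t = 1.1881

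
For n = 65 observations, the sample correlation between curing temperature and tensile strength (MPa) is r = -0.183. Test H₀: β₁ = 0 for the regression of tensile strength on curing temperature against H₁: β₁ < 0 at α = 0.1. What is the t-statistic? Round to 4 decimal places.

t = r·√(n − 2)/√(1 − r²) = -0.183·√63/√0.966511 = -1.4775.
df = n − 2 = 63.
One-sided p ≈ 0.0723, which is < 0.1, so reject H₀.
There is evidence of a linear association between curing temperature and tensile strength.

t = -1.4775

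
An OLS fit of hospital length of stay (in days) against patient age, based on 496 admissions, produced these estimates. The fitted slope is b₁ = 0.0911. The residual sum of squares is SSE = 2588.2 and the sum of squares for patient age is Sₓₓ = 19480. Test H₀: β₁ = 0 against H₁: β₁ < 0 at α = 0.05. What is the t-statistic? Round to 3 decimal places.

t = 5.555

MSE = SSE/(n − 2) = 2588.2/494 = 5.23927.
SE(b₁) = √(MSE/Sₓₓ) = √(5.23927/19480) = 0.0163999.
t = 0.0911 / 0.0163999 = 5.555.
df = n − 2 = 494.
One-sided p ≈ 1.0000, which is ≥ 0.05, so fail to reject H₀.
The data do not give significant evidence that the true slope on patient age is negative.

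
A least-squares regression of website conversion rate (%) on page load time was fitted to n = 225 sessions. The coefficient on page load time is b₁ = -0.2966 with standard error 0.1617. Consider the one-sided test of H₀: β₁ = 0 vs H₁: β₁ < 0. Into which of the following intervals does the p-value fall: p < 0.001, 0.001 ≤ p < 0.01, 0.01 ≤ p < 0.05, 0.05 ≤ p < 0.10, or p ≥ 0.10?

t = -0.2966 / 0.1617 = -1.834.
df = n − 2 = 225 − 2 = 223.
One-sided p = P(T_{223} < t) ≈ 0.0340.
So 0.01 ≤ p < 0.05.

0.01 ≤ p < 0.05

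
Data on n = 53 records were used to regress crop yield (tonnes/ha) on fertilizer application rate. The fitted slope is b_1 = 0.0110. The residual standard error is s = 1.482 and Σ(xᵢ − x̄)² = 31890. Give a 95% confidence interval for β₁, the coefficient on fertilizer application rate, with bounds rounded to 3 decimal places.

SE(b_1) = s/√Sₓₓ = 1.482/√31890 = 0.00829891.
df = n − 2 = 51.
t* = t_{0.025, 51} = 2.007584.
Margin = t* × SE = 2.007584 × 0.00829891 = 0.01666.
CI: 0.0110 ± 0.01666 → (-0.006, 0.028).
With 95% confidence, each one-unit increase in fertilizer application rate is associated with a change of between -0.006 and 0.028 tonnes/ha in crop yield.

(-0.006, 0.028)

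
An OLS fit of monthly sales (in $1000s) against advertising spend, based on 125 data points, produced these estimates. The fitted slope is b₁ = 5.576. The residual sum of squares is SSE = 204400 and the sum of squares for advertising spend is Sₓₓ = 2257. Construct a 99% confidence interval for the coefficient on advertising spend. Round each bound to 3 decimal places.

(3.331, 7.821)

MSE = SSE/(n − 2) = 204400/123 = 1661.79.
SE(b₁) = √(MSE/Sₓₓ) = √(1661.79/2257) = 0.858069.
df = n − 2 = 123.
t* = t_{0.005, 123} = 2.616392.
Margin = t* × SE = 2.616392 × 0.858069 = 2.24504.
CI: 5.576 ± 2.24504 → (3.331, 7.821).
With 99% confidence, each one-unit increase in advertising spend is associated with a change of between 3.331 and 7.821 $1000s in monthly sales.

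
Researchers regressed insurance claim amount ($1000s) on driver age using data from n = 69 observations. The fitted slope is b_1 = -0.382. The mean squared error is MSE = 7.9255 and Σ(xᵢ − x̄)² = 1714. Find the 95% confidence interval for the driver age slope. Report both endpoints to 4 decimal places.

SE(b_1) = √(MSE/Sₓₓ) = √(7.9255/1714) = 0.0679998.
df = n − 2 = 67.
t* = t_{0.025, 67} = 1.996008.
Margin = t* × SE = 1.996008 × 0.0679998 = 0.135728.
CI: -0.382 ± 0.135728 → (-0.5177, -0.2463).
With 95% confidence, each one-unit increase in driver age is associated with a change of between -0.5177 and -0.2463 $1000s in insurance claim amount.

(-0.5177, -0.2463)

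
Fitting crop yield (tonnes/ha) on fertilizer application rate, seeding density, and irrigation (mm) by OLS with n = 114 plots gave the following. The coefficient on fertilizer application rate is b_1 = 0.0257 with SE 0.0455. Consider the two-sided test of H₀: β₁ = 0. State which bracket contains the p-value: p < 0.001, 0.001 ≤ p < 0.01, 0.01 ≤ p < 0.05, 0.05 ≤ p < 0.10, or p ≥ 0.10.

p ≥ 0.10

t = 0.0257 / 0.0455 = 0.565.
df = n − k − 1 = 114 − 3 − 1 = 110.
Two-sided p = 2·P(T_{110} > |t|) ≈ 0.5733.
So p ≥ 0.10.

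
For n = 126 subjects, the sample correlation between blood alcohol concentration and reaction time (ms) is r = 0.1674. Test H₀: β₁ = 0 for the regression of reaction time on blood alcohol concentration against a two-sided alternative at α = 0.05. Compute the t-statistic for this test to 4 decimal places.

t = r·√(n − 2)/√(1 − r²) = 0.1674·√124/√0.971977 = 1.8908.
df = n − 2 = 124.
Two-sided p ≈ 0.0610, which is ≥ 0.05, so fail to reject H₀.
The data do not give significant evidence of a linear association between blood alcohol concentration and reaction time.

t = 1.8908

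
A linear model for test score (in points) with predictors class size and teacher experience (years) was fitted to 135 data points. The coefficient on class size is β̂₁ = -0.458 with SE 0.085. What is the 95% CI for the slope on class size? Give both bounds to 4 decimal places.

(-0.6261, -0.2899)

df = n − k − 1 = 135 − 2 − 1 = 132.
t* = t_{0.025, 132} = 1.978099.
Margin = t* × SE = 1.978099 × 0.085 = 0.168138.
CI: -0.458 ± 0.168138 → (-0.6261, -0.2899).
With 95% confidence, each one-unit increase in class size is associated with a change of between -0.6261 and -0.2899 points in test score, holding the other predictors fixed.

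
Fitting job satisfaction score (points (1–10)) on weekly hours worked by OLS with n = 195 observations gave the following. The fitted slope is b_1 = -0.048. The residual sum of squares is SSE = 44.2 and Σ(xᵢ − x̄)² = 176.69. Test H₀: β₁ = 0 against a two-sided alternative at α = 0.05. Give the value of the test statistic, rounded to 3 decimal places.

t = -1.333

MSE = SSE/(n − 2) = 44.2/193 = 0.229016.
SE(b_1) = √(MSE/Sₓₓ) = √(0.229016/176.69) = 0.036002.
t = -0.048 / 0.036002 = -1.333.
df = n − 2 = 193.
Two-sided p ≈ 0.1840, which is ≥ 0.05, so fail to reject H₀.
The data do not give significant evidence of an association between weekly hours worked and job satisfaction score.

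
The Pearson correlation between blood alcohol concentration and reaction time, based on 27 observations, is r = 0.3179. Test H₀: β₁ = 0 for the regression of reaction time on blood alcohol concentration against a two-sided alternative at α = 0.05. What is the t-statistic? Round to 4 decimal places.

t = r·√(n − 2)/√(1 − r²) = 0.3179·√25/√0.89894 = 1.6765.
df = n − 2 = 25.
Two-sided p ≈ 0.1061, which is ≥ 0.05, so fail to reject H₀.
The data do not give significant evidence of a linear association between blood alcohol concentration and reaction time.

t = 1.6765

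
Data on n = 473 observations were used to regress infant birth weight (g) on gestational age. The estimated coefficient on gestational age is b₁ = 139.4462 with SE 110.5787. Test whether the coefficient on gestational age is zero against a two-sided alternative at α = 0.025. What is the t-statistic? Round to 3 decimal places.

t = 1.261

H₀: β₁ = 0 vs H₁: β₁ ≠ 0.
t = (b₁ − β₁⁰)/SE = 139.4462 / 110.5787 = 1.261.
df = n − 2 = 473 − 2 = 471.
Two-sided p ≈ 0.2079, which is ≥ 0.025, so fail to reject H₀.
The data do not give significant evidence of an association between gestational age and infant birth weight.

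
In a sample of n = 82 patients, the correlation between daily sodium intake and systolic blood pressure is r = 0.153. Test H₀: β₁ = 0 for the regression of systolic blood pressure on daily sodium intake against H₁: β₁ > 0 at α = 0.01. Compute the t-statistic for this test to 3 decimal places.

t = r·√(n − 2)/√(1 − r²) = 0.153·√80/√0.976591 = 1.385.
df = n − 2 = 80.
One-sided p ≈ 0.0850, which is ≥ 0.01, so fail to reject H₀.
The data do not give significant evidence of a linear association between daily sodium intake and systolic blood pressure.

t = 1.385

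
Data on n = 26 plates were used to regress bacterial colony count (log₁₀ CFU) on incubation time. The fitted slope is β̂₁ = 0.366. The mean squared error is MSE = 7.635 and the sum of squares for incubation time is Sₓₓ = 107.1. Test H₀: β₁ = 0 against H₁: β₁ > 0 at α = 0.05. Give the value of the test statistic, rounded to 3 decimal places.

t = 1.371

SE(β̂₁) = √(MSE/Sₓₓ) = √(7.635/107.1) = 0.266999.
t = 0.366 / 0.266999 = 1.371.
df = n − 2 = 24.
One-sided p ≈ 0.0916, which is ≥ 0.05, so fail to reject H₀.
The data do not give significant evidence that the true slope on incubation time is positive.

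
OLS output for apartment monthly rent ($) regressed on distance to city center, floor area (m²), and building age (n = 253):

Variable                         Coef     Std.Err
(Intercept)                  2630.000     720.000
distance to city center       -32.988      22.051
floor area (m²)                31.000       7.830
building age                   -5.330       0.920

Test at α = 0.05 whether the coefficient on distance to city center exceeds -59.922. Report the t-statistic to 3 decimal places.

t = 1.221

Read off: b = -32.988, SE = 22.051 for distance to city center.
H₀: β₁ = -59.922 vs H₁: β₁ > -59.922.
t = (-32.988 − (-59.922)) / 22.051 = 1.221.
df = n − k − 1 = 253 − 3 − 1 = 249.
One-sided p ≈ 0.1115, which is ≥ 0.05, so fail to reject H₀.
The data do not give significant evidence that the true slope on distance to city center exceeds -59.922 $ per unit, holding the other predictors fixed.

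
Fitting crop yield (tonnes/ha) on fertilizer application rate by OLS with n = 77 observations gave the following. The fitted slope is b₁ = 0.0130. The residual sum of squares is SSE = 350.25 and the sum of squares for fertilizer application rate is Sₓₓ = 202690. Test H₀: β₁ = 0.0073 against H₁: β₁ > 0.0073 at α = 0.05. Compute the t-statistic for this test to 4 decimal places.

t = 1.1875

MSE = SSE/(n − 2) = 350.25/75 = 4.67.
SE(b₁) = √(MSE/Sₓₓ) = √(4.67/202690) = 0.00480001.
t = (0.0130 − 0.0073) / 0.00480001 = 1.1875.
df = n − 2 = 75.
One-sided p ≈ 0.1194, which is ≥ 0.05, so fail to reject H₀.
The data do not give significant evidence that the true slope on fertilizer application rate exceeds 0.0073 tonnes/ha per unit.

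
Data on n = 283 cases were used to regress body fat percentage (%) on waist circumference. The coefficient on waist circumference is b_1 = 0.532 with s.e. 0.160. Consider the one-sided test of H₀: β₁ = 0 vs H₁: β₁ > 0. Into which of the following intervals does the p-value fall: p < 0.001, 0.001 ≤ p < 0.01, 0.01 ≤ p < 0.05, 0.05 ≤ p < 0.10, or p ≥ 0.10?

p < 0.001

t = 0.532 / 0.160 = 3.325.
df = n − 2 = 283 − 2 = 281.
One-sided p = P(T_{281} > t) ≈ 0.0005.
So p < 0.001.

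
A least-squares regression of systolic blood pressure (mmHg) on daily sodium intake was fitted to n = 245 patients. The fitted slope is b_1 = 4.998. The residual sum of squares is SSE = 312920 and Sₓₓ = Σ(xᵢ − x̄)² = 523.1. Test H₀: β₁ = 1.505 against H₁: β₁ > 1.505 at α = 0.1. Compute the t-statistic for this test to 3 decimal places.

t = 2.226

MSE = SSE/(n − 2) = 312920/243 = 1287.74.
SE(b_1) = √(MSE/Sₓₓ) = √(1287.74/523.1) = 1.56899.
t = (4.998 − 1.505) / 1.56899 = 2.226.
df = n − 2 = 243.
One-sided p ≈ 0.0135, which is < 0.1, so reject H₀.
There is evidence that the true slope on daily sodium intake exceeds 1.505 mmHg per unit.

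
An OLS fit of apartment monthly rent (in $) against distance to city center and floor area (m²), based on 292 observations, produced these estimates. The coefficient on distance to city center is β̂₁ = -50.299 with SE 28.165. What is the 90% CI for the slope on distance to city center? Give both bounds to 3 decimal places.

(-96.775, -3.823)

df = n − k − 1 = 292 − 2 − 1 = 289.
t* = t_{0.05, 289} = 1.650143.
Margin = t* × SE = 1.650143 × 28.165 = 46.47628.
CI: -50.299 ± 46.47628 → (-96.775, -3.823).
With 90% confidence, each one-unit increase in distance to city center is associated with a change of between -96.775 and -3.823 $ in apartment monthly rent, holding the other predictors fixed.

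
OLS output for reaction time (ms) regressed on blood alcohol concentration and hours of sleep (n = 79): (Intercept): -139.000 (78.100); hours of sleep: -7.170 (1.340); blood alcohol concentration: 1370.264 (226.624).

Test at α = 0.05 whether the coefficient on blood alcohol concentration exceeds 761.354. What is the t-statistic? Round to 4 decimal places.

t = 2.6869

Read off: b = 1370.264, SE = 226.624 for blood alcohol concentration.
H₀: β₁ = 761.354 vs H₁: β₁ > 761.354.
t = (1370.264 − 761.354) / 226.624 = 2.6869.
df = n − k − 1 = 79 − 2 − 1 = 76.
One-sided p ≈ 0.0044, which is < 0.05, so reject H₀.
There is evidence that the true slope on blood alcohol concentration exceeds 761.354 ms per unit, holding the other predictors fixed.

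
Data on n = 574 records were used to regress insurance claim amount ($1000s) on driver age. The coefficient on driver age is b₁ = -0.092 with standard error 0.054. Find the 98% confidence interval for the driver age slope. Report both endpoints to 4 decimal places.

(-0.2180, 0.0340)

df = n − 2 = 574 − 2 = 572.
t* = t_{0.01, 572} = 2.332885.
Margin = t* × SE = 2.332885 × 0.054 = 0.125976.
CI: -0.092 ± 0.125976 → (-0.2180, 0.0340).
With 98% confidence, each one-unit increase in driver age is associated with a change of between -0.2180 and 0.0340 $1000s in insurance claim amount.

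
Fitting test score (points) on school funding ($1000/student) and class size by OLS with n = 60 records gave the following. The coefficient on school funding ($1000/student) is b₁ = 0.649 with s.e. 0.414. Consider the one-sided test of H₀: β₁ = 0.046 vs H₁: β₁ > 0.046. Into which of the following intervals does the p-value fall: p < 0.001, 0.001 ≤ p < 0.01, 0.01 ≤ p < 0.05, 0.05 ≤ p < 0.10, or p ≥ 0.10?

t = (0.649 − 0.046) / 0.414 = 1.457.
df = n − k − 1 = 60 − 2 − 1 = 57.
One-sided p = P(T_{57} > t) ≈ 0.0754.
So 0.05 ≤ p < 0.10.

0.05 ≤ p < 0.10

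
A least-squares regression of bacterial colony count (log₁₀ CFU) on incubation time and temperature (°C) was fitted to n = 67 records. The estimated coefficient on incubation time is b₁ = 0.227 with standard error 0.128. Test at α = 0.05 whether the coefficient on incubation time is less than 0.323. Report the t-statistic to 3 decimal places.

t = -0.750

H₀: β₁ = 0.323 vs H₁: β₁ < 0.323.
t = (b₁ − β₁⁰)/SE = (0.227 − 0.323) / 0.128 = -0.750.
df = n − k − 1 = 67 − 2 − 1 = 64.
One-sided p ≈ 0.2280, which is ≥ 0.05, so fail to reject H₀.
The data do not give significant evidence that the true slope on incubation time is below 0.323 log₁₀ CFU per unit, holding the other predictors fixed.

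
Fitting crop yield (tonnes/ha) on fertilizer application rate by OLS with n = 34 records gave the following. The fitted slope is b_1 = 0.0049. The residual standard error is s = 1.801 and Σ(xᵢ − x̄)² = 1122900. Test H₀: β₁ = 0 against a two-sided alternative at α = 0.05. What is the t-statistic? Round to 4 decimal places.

SE(b_1) = s/√Sₓₓ = 1.801/√1122900 = 0.00169959.
t = 0.0049 / 0.00169959 = 2.8831.
df = n − 2 = 32.
Two-sided p ≈ 0.0070, which is < 0.05, so reject H₀.
There is evidence that fertilizer application rate is associated with crop yield.

t = 2.8831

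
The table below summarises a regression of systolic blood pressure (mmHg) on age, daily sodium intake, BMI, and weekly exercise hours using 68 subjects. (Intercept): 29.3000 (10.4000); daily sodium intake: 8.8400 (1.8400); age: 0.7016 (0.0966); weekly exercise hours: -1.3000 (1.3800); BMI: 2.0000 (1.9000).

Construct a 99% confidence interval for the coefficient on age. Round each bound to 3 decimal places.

(0.445, 0.958)

Read off: b = 0.7016, SE = 0.0966 for age.
df = n − k − 1 = 68 − 4 − 1 = 63.
t* = t_{0.005, 63} = 2.656145.
Margin = t* × SE = 2.656145 × 0.0966 = 0.25658.
CI: 0.7016 ± 0.25658 → (0.445, 0.958).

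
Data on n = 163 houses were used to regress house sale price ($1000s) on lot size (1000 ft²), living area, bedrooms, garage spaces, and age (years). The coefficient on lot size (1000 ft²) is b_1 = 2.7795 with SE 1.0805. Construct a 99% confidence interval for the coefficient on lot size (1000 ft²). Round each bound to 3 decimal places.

df = n − k − 1 = 163 − 5 − 1 = 157.
t* = t_{0.005, 157} = 2.607506.
Margin = t* × SE = 2.607506 × 1.0805 = 2.81741.
CI: 2.7795 ± 2.81741 → (-0.038, 5.597).
With 99% confidence, each one-unit increase in lot size (1000 ft²) is associated with a change of between -0.038 and 5.597 $1000s in house sale price, holding the other predictors fixed.

(-0.038, 5.597)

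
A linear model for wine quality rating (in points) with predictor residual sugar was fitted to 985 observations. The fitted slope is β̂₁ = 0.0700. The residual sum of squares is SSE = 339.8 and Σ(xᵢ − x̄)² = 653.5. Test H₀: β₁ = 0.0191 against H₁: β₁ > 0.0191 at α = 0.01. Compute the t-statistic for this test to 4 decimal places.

t = 2.2131

MSE = SSE/(n − 2) = 339.8/983 = 0.345677.
SE(β̂₁) = √(MSE/Sₓₓ) = √(0.345677/653.5) = 0.0229992.
t = (0.0700 − 0.0191) / 0.0229992 = 2.2131.
df = n − 2 = 983.
One-sided p ≈ 0.0136, which is ≥ 0.01, so fail to reject H₀.
The data do not give significant evidence that the true slope on residual sugar exceeds 0.0191 points per unit.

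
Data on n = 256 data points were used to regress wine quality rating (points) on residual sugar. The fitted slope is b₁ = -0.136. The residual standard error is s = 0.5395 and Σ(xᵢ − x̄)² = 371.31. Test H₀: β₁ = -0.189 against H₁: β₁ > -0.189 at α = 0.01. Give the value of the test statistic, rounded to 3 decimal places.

SE(b₁) = s/√Sₓₓ = 0.5395/√371.31 = 0.0279977.
t = (-0.136 − (-0.189)) / 0.0279977 = 1.893.
df = n − 2 = 254.
One-sided p ≈ 0.0297, which is ≥ 0.01, so fail to reject H₀.
The data do not give significant evidence that the true slope on residual sugar exceeds -0.189 points per unit.

t = 1.893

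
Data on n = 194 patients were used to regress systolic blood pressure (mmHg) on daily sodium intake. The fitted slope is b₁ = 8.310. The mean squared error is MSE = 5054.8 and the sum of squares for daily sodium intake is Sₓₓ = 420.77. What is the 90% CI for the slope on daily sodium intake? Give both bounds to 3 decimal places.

(2.581, 14.039)

SE(b₁) = √(MSE/Sₓₓ) = √(5054.8/420.77) = 3.46601.
df = n − 2 = 192.
t* = t_{0.05, 192} = 1.652829.
Margin = t* × SE = 1.652829 × 3.46601 = 5.72872.
CI: 8.310 ± 5.72872 → (2.581, 14.039).
With 90% confidence, each one-unit increase in daily sodium intake is associated with a change of between 2.581 and 14.039 mmHg in systolic blood pressure.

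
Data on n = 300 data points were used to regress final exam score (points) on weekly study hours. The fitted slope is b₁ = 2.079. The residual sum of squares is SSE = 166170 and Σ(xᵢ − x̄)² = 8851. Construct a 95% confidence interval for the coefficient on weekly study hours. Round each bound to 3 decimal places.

(1.585, 2.573)

MSE = SSE/(n − 2) = 166170/298 = 557.617.
SE(b₁) = √(MSE/Sₓₓ) = √(557.617/8851) = 0.250999.
df = n − 2 = 298.
t* = t_{0.025, 298} = 1.967957.
Margin = t* × SE = 1.967957 × 0.250999 = 0.49396.
CI: 2.079 ± 0.49396 → (1.585, 2.573).
With 95% confidence, each one-unit increase in weekly study hours is associated with a change of between 1.585 and 2.573 points in final exam score.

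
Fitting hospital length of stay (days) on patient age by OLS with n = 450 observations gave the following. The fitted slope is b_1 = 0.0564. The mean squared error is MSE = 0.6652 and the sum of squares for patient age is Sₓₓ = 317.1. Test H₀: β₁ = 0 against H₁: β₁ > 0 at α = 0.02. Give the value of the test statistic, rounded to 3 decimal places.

SE(b_1) = √(MSE/Sₓₓ) = √(0.6652/317.1) = 0.0458013.
t = 0.0564 / 0.0458013 = 1.231.
df = n − 2 = 448.
One-sided p ≈ 0.1094, which is ≥ 0.02, so fail to reject H₀.
The data do not give significant evidence that the true slope on patient age is positive.

t = 1.231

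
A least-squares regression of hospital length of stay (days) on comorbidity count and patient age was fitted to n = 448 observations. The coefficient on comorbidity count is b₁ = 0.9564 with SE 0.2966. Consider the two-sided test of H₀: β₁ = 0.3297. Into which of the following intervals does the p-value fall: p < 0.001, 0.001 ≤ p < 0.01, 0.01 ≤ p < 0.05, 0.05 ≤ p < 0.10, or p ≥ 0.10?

0.01 ≤ p < 0.05

t = (0.9564 − 0.3297) / 0.2966 = 2.113.
df = n − k − 1 = 448 − 2 − 1 = 445.
Two-sided p = 2·P(T_{445} > |t|) ≈ 0.0352.
So 0.01 ≤ p < 0.05.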